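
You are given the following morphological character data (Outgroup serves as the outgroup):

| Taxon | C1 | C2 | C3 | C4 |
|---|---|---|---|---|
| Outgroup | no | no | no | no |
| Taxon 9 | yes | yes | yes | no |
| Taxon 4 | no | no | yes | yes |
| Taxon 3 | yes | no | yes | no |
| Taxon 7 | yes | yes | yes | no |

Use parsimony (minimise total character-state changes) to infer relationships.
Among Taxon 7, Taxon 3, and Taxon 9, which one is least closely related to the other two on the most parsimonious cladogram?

Taxon 3

The outgroup has state 'no' for every character, so 'yes' is the derived state throughout.
C1 (derived state 'yes') is shared by Taxon 3, Taxon 7, and Taxon 9 — a synapomorphy uniting that clade.
C2 (derived state 'yes') is shared by Taxon 7 and Taxon 9 — a synapomorphy uniting that clade.
All ingroup taxa share the derived state 'yes' for C3; it defines the ingroup but does not resolve relationships within it.
C4 (derived state 'yes') is unique to Taxon 4 (autapomorphy; uninformative for grouping).
Most parsimonious ingroup topology: (((Taxon 9,Taxon 7),Taxon 3),Taxon 4).
Taxon 9 and Taxon 7 share a more recent common ancestor with each other than either does with Taxon 3, so Taxon 3 is the least closely related of the three.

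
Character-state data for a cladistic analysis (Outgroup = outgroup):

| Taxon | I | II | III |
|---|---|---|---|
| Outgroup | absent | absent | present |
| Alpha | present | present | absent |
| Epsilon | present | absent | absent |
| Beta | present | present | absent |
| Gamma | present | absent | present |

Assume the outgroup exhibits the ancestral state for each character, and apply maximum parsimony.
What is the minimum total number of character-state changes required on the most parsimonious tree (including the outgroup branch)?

3

Character polarity is set by the outgroup: the derived state is whichever differs from the outgroup's state, so for III the derived state is 'absent', and for the remaining characters it is 'present'.
All ingroup taxa share the derived state 'present' for I; it defines the ingroup but does not resolve relationships within it.
Only Alpha and Beta show the derived state 'present' for II, supporting them as a clade.
III: derived state 'absent' in Alpha, Beta, and Epsilon only — synapomorphy for {Alpha, Beta, Epsilon}.
Most parsimonious ingroup topology: (((Alpha,Beta),Epsilon),Gamma).
Changes per character on this tree: I: 1; II: 1; III: 1.
Total = 3.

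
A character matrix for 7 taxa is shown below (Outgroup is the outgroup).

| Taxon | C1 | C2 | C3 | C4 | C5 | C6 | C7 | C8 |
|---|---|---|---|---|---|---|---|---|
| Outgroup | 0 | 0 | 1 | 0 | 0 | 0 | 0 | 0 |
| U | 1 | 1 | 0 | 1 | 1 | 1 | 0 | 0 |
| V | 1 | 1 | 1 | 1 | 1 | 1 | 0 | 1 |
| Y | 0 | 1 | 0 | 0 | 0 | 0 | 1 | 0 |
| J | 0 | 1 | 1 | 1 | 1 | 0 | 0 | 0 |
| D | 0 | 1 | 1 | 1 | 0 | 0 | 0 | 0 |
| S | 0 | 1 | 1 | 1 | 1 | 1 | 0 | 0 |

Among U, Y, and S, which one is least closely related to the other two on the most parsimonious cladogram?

Character polarity is set by the outgroup: the derived state is whichever differs from the outgroup's state, so for C3 the derived state is '0', and for the remaining characters it is '1'.
C1: derived state '1' in U and V only — synapomorphy for {U, V}.
C2 (derived state '1') is shared by all ingroup taxa — unites the whole ingroup.
C3 groups U and Y, which is incompatible with the clades supported by the remaining characters; treating it as convergent (homoplasy) costs fewer steps than any alternative tree.
C4: derived state '1' in D, J, S, U, and V only — synapomorphy for {D, J, S, U, V}.
Only J, S, U, and V show the derived state '1' for C5, supporting them as a clade.
Only S, U, and V show the derived state '1' for C6, supporting them as a clade.
C7: derived state '1' in Y only — an autapomorphy, so it tells us nothing about relationships among taxa.
C8 (derived state '1') is unique to V (autapomorphy; uninformative for grouping).
Most parsimonious ingroup topology: (((((U,V),S),J),D),Y).
U and S share a more recent common ancestor with each other than either does with Y, so Y is the least closely related of the three.

Y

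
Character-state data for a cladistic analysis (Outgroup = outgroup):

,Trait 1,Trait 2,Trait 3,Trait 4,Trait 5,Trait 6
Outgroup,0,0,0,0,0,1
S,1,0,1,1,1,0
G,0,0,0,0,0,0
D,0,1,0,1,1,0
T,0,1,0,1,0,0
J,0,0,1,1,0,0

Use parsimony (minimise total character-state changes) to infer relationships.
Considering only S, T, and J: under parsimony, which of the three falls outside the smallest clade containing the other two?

Character polarity is set by the outgroup: the derived state is whichever differs from the outgroup's state, so for Trait 6 the derived state is '0', and for the remaining characters it is '1'.
Trait 1 (derived state '1') is unique to S (autapomorphy; uninformative for grouping).
Only D and T show the derived state '1' for Trait 2, supporting them as a clade.
Only J and S show the derived state '1' for Trait 3, supporting them as a clade.
Only D, J, S, and T show the derived state '1' for Trait 4, supporting them as a clade.
Trait 5 groups D and S, which is incompatible with the clades supported by the remaining characters; treating it as convergent (homoplasy) costs fewer steps than any alternative tree.
Trait 6 (derived state '0') is shared by all ingroup taxa — unites the whole ingroup.
Most parsimonious ingroup topology: (((S,J),(D,T)),G).
S and J share a more recent common ancestor with each other than either does with T, so T is the least closely related of the three.

T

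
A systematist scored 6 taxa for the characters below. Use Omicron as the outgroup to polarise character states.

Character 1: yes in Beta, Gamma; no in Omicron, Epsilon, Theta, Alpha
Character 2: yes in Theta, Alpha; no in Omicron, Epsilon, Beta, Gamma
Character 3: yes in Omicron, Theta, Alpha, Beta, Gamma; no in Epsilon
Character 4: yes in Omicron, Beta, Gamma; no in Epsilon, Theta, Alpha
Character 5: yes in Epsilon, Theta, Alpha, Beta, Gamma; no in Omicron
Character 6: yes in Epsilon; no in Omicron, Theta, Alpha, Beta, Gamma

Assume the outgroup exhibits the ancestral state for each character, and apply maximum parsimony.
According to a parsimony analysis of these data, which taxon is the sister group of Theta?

Character polarity is set by the outgroup: the derived state is whichever differs from the outgroup's state, so for Character 3, Character 4 the derived state is 'no', and for the remaining characters it is 'yes'.
Character 1 (derived state 'yes') is shared by Beta and Gamma — a synapomorphy uniting that clade.
Only Alpha and Theta show the derived state 'yes' for Character 2, supporting them as a clade.
Character 3: derived state 'no' in Epsilon only — an autapomorphy, so it tells us nothing about relationships among taxa.
Character 4 (derived state 'no') is shared by Alpha, Epsilon, and Theta — a synapomorphy uniting that clade.
All ingroup taxa share the derived state 'yes' for Character 5; it defines the ingroup but does not resolve relationships within it.
Character 6 (derived state 'yes') is unique to Epsilon (autapomorphy; uninformative for grouping).
Most parsimonious ingroup topology: ((Epsilon,(Theta,Alpha)),(Beta,Gamma)).
Theta and Alpha form a cherry on this tree, so they are sister taxa.

Alpha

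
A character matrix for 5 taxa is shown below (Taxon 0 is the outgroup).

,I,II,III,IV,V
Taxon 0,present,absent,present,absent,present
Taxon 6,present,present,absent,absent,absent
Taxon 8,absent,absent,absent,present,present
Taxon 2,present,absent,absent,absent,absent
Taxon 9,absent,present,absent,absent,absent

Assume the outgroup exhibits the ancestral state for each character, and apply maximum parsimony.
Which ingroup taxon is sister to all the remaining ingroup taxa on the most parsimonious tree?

Taxon 8

Character polarity is set by the outgroup: the derived state is whichever differs from the outgroup's state, so for I, III, V the derived state is 'absent', and for the remaining characters it is 'present'.
I groups Taxon 8 and Taxon 9, which is incompatible with the clades supported by the remaining characters; treating it as convergent (homoplasy) costs fewer steps than any alternative tree.
II: derived state 'present' in Taxon 6 and Taxon 9 only — synapomorphy for {Taxon 6, Taxon 9}.
III (derived state 'absent') is shared by all ingroup taxa — unites the whole ingroup.
IV (derived state 'present') is unique to Taxon 8 (autapomorphy; uninformative for grouping).
V: derived state 'absent' in Taxon 2, Taxon 6, and Taxon 9 only — synapomorphy for {Taxon 2, Taxon 6, Taxon 9}.
Most parsimonious ingroup topology: (((Taxon 6,Taxon 9),Taxon 2),Taxon 8).
Taxon 8 is sister to the clade containing all other ingroup taxa, so it is the earliest-diverging (most basal) ingroup lineage.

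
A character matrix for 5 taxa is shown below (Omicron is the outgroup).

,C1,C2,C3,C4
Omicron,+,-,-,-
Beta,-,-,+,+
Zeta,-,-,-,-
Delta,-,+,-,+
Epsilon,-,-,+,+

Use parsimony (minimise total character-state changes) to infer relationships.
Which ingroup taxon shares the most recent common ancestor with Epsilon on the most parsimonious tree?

Character polarity is set by the outgroup: the derived state is whichever differs from the outgroup's state, so for C1 the derived state is '-', and for the remaining characters it is '+'.
All ingroup taxa share the derived state '-' for C1; it defines the ingroup but does not resolve relationships within it.
C2 (derived state '+') is unique to Delta (autapomorphy; uninformative for grouping).
C3 (derived state '+') is shared by Beta and Epsilon — a synapomorphy uniting that clade.
C4 (derived state '+') is shared by Beta, Delta, and Epsilon — a synapomorphy uniting that clade.
Most parsimonious ingroup topology: (((Beta,Epsilon),Delta),Zeta).
Epsilon and Beta form a cherry on this tree, so they are sister taxa.

Beta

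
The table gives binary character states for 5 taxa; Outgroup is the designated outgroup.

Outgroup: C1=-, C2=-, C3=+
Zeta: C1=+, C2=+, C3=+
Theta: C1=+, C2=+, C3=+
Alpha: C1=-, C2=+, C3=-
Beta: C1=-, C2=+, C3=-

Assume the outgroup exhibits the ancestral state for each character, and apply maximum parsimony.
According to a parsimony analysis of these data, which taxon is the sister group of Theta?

Character polarity is set by the outgroup: the derived state is whichever differs from the outgroup's state, so for C3 the derived state is '-', and for the remaining characters it is '+'.
Only Theta and Zeta show the derived state '+' for C1, supporting them as a clade.
C2 (derived state '+') is shared by all ingroup taxa — unites the whole ingroup.
C3 (derived state '-') is shared by Alpha and Beta — a synapomorphy uniting that clade.
Most parsimonious ingroup topology: ((Zeta,Theta),(Alpha,Beta)).
Theta and Zeta form a cherry on this tree, so they are sister taxa.

Zeta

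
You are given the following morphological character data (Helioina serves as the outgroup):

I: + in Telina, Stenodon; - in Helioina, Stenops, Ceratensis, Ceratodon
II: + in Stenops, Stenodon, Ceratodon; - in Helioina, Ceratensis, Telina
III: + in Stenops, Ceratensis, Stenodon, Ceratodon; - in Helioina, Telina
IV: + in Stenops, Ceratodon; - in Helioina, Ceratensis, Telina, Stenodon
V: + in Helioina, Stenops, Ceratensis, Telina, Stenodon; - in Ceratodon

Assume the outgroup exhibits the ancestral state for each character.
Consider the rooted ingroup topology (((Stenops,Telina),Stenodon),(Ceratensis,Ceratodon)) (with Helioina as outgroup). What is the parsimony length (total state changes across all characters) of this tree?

Map each character onto (((Stenops,Telina),Stenodon),(Ceratensis,Ceratodon)) (rooted by Helioina) and count the minimum state changes it requires (Fitch parsimony):
I: 2; II: 3; III: 2; IV: 2; V: 1.
Total tree length = 10.

10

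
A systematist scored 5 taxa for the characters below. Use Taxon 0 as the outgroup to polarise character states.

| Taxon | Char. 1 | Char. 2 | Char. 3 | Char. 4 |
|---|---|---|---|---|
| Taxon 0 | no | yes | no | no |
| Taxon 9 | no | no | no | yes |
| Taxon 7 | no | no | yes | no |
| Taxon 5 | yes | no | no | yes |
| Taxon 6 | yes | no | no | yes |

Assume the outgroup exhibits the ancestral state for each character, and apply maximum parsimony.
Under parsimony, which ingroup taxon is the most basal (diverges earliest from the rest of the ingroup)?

Taxon 7

Character polarity is set by the outgroup: the derived state is whichever differs from the outgroup's state, so for Char. 2 the derived state is 'no', and for the remaining characters it is 'yes'.
Only Taxon 5 and Taxon 6 show the derived state 'yes' for Char. 1, supporting them as a clade.
All ingroup taxa share the derived state 'no' for Char. 2; it defines the ingroup but does not resolve relationships within it.
Char. 3: derived state 'yes' in Taxon 7 only — an autapomorphy, so it tells us nothing about relationships among taxa.
Only Taxon 5, Taxon 6, and Taxon 9 show the derived state 'yes' for Char. 4, supporting them as a clade.
Most parsimonious ingroup topology: ((Taxon 9,(Taxon 5,Taxon 6)),Taxon 7).
Taxon 7 is sister to the clade containing all other ingroup taxa, so it is the earliest-diverging (most basal) ingroup lineage.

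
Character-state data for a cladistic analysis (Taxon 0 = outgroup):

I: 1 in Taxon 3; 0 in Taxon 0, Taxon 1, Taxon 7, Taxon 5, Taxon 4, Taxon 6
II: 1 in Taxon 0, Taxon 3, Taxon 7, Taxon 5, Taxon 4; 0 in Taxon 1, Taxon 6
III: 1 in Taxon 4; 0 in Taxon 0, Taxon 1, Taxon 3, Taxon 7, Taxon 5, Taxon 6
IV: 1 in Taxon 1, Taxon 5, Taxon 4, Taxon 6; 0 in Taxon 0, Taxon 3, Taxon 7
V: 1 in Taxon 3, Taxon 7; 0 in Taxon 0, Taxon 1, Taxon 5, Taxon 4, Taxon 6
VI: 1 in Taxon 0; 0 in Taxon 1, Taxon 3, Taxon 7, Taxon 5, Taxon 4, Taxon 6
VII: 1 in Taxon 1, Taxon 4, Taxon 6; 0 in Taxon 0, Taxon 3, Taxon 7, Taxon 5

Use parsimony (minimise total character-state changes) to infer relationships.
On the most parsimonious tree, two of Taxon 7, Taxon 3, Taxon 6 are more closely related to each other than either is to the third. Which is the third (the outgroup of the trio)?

Taxon 6

Character polarity is set by the outgroup: the derived state is whichever differs from the outgroup's state, so for II, VI the derived state is '0', and for the remaining characters it is '1'.
I (derived state '1') is unique to Taxon 3 (autapomorphy; uninformative for grouping).
II: derived state '0' in Taxon 1 and Taxon 6 only — synapomorphy for {Taxon 1, Taxon 6}.
III: derived state '1' in Taxon 4 only — an autapomorphy, so it tells us nothing about relationships among taxa.
IV: derived state '1' in Taxon 1, Taxon 4, Taxon 5, and Taxon 6 only — synapomorphy for {Taxon 1, Taxon 4, Taxon 5, Taxon 6}.
V (derived state '1') is shared by Taxon 3 and Taxon 7 — a synapomorphy uniting that clade.
All ingroup taxa share the derived state '0' for VI; it defines the ingroup but does not resolve relationships within it.
Only Taxon 1, Taxon 4, and Taxon 6 show the derived state '1' for VII, supporting them as a clade.
Most parsimonious ingroup topology: ((((Taxon 1,Taxon 6),Taxon 4),Taxon 5),(Taxon 3,Taxon 7)).
Taxon 3 and Taxon 7 share a more recent common ancestor with each other than either does with Taxon 6, so Taxon 6 is the least closely related of the three.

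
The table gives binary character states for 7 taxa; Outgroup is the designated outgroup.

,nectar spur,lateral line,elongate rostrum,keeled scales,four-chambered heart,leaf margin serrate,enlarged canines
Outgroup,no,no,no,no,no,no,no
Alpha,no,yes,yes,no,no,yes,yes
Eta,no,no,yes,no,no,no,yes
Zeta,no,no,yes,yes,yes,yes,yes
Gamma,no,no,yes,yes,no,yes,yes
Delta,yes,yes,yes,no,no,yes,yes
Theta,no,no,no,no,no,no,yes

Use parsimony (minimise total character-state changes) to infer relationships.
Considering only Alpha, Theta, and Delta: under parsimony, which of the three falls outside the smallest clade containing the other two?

Theta

The outgroup has state 'no' for every character, so 'yes' is the derived state throughout.
nectar spur (derived state 'yes') is unique to Delta (autapomorphy; uninformative for grouping).
lateral line: derived state 'yes' in Alpha and Delta only — synapomorphy for {Alpha, Delta}.
Only Alpha, Delta, Eta, Gamma, and Zeta show the derived state 'yes' for elongate rostrum, supporting them as a clade.
Only Gamma and Zeta show the derived state 'yes' for keeled scales, supporting them as a clade.
four-chambered heart (derived state 'yes') is unique to Zeta (autapomorphy; uninformative for grouping).
Only Alpha, Delta, Gamma, and Zeta show the derived state 'yes' for leaf margin serrate, supporting them as a clade.
enlarged canines (derived state 'yes') is shared by all ingroup taxa — unites the whole ingroup.
Most parsimonious ingroup topology: ((((Alpha,Delta),(Zeta,Gamma)),Eta),Theta).
Alpha and Delta share a more recent common ancestor with each other than either does with Theta, so Theta is the least closely related of the three.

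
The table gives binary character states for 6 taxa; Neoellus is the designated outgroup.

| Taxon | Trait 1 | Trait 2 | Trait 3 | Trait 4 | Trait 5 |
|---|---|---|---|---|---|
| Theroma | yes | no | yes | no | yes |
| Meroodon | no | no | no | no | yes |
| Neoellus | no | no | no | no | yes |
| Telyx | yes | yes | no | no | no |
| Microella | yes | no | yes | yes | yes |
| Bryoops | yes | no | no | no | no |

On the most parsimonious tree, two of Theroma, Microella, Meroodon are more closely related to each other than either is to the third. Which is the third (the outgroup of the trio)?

Meroodon

Character polarity is set by the outgroup: the derived state is whichever differs from the outgroup's state, so for Trait 5 the derived state is 'no', and for the remaining characters it is 'yes'.
Trait 1: derived state 'yes' in Bryoops, Microella, Telyx, and Theroma only — synapomorphy for {Bryoops, Microella, Telyx, Theroma}.
Trait 2: derived state 'yes' in Telyx only — an autapomorphy, so it tells us nothing about relationships among taxa.
Only Microella and Theroma show the derived state 'yes' for Trait 3, supporting them as a clade.
Trait 4: derived state 'yes' in Microella only — an autapomorphy, so it tells us nothing about relationships among taxa.
Trait 5 (derived state 'no') is shared by Bryoops and Telyx — a synapomorphy uniting that clade.
Most parsimonious ingroup topology: (Meroodon,((Telyx,Bryoops),(Microella,Theroma))).
Microella and Theroma share a more recent common ancestor with each other than either does with Meroodon, so Meroodon is the least closely related of the three.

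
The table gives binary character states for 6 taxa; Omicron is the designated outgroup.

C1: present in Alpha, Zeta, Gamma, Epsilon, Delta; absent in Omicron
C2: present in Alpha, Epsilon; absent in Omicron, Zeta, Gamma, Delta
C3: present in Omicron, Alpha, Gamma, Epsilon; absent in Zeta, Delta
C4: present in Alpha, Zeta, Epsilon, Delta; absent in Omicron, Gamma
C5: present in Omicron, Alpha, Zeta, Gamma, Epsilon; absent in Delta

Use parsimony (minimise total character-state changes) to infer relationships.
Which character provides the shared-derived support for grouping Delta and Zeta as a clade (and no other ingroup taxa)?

C3

Character polarity is set by the outgroup: the derived state is whichever differs from the outgroup's state, so for C3, C5 the derived state is 'absent', and for the remaining characters it is 'present'.
C1 (derived state 'present') is shared by all ingroup taxa — unites the whole ingroup.
C2: derived state 'present' in Alpha and Epsilon only — synapomorphy for {Alpha, Epsilon}.
C3: derived state 'absent' in Delta and Zeta only — synapomorphy for {Delta, Zeta}.
Only Alpha, Delta, Epsilon, and Zeta show the derived state 'present' for C4, supporting them as a clade.
C5: derived state 'absent' in Delta only — an autapomorphy, so it tells us nothing about relationships among taxa.
Most parsimonious ingroup topology: (((Alpha,Epsilon),(Zeta,Delta)),Gamma).
The clade {Delta, Zeta} is supported by C3: its derived state 'absent' occurs in exactly those taxa and in no other taxon (including the outgroup).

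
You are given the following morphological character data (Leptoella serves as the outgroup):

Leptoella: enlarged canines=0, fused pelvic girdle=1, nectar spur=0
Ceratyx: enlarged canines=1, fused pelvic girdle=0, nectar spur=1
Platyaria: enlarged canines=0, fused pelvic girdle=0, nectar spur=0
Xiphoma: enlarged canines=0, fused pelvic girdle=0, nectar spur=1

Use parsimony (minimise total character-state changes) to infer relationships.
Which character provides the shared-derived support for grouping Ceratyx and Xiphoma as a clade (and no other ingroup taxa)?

nectar spur

Character polarity is set by the outgroup: the derived state is whichever differs from the outgroup's state, so for fused pelvic girdle the derived state is '0', and for the remaining characters it is '1'.
enlarged canines (derived state '1') is unique to Ceratyx (autapomorphy; uninformative for grouping).
fused pelvic girdle (derived state '0') is shared by all ingroup taxa — unites the whole ingroup.
nectar spur (derived state '1') is shared by Ceratyx and Xiphoma — a synapomorphy uniting that clade.
Most parsimonious ingroup topology: ((Ceratyx,Xiphoma),Platyaria).
The clade {Ceratyx, Xiphoma} is supported by nectar spur: its derived state '1' occurs in exactly those taxa and in no other taxon (including the outgroup).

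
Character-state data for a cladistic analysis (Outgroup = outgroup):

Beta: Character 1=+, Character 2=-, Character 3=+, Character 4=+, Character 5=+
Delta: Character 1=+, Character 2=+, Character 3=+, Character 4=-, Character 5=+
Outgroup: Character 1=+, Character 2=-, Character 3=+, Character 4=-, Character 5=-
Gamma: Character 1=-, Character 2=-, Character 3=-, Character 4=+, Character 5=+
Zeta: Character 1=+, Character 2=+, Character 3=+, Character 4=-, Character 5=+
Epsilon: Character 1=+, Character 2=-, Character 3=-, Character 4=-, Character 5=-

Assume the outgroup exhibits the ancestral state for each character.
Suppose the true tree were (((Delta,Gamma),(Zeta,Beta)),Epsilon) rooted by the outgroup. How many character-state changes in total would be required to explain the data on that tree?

Map each character onto (((Delta,Gamma),(Zeta,Beta)),Epsilon) (rooted by Outgroup) and count the minimum state changes it requires (Fitch parsimony):
Character 1: 1; Character 2: 2; Character 3: 2; Character 4: 2; Character 5: 1.
Total tree length = 8.

8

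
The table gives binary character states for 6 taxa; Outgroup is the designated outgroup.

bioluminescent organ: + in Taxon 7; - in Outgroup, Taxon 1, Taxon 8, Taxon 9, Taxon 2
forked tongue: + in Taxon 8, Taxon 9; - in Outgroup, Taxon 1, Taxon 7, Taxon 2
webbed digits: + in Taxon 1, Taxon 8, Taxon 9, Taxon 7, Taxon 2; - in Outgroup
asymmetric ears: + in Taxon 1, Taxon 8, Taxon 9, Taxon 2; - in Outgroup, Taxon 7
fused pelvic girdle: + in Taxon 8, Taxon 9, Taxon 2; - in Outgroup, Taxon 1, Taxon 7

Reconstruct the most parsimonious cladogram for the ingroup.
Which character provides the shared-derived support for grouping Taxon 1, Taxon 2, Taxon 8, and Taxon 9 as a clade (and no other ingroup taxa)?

asymmetric ears

The outgroup has state '-' for every character, so '+' is the derived state throughout.
bioluminescent organ (derived state '+') is unique to Taxon 7 (autapomorphy; uninformative for grouping).
forked tongue (derived state '+') is shared by Taxon 8 and Taxon 9 — a synapomorphy uniting that clade.
All ingroup taxa share the derived state '+' for webbed digits; it defines the ingroup but does not resolve relationships within it.
Only Taxon 1, Taxon 2, Taxon 8, and Taxon 9 show the derived state '+' for asymmetric ears, supporting them as a clade.
fused pelvic girdle: derived state '+' in Taxon 2, Taxon 8, and Taxon 9 only — synapomorphy for {Taxon 2, Taxon 8, Taxon 9}.
Most parsimonious ingroup topology: ((Taxon 1,((Taxon 8,Taxon 9),Taxon 2)),Taxon 7).
The clade {Taxon 1, Taxon 2, Taxon 8, Taxon 9} is supported by asymmetric ears: its derived state '+' occurs in exactly those taxa and in no other taxon (including the outgroup).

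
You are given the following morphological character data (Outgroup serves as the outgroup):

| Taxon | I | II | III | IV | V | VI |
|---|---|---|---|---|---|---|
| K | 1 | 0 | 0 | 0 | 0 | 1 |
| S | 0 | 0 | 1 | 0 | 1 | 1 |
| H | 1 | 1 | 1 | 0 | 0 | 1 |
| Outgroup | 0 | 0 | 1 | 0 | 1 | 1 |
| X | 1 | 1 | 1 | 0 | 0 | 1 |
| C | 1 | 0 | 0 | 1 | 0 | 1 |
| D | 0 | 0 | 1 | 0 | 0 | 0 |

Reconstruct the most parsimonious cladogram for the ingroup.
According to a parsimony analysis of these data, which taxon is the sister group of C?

K

Character polarity is set by the outgroup: the derived state is whichever differs from the outgroup's state, so for III, V, VI the derived state is '0', and for the remaining characters it is '1'.
I (derived state '1') is shared by C, H, K, and X — a synapomorphy uniting that clade.
Only H and X show the derived state '1' for II, supporting them as a clade.
Only C and K show the derived state '0' for III, supporting them as a clade.
IV: derived state '1' in C only — an autapomorphy, so it tells us nothing about relationships among taxa.
V: derived state '0' in C, D, H, K, and X only — synapomorphy for {C, D, H, K, X}.
VI: derived state '0' in D only — an autapomorphy, so it tells us nothing about relationships among taxa.
Most parsimonious ingroup topology: ((((X,H),(K,C)),D),S).
C and K form a cherry on this tree, so they are sister taxa.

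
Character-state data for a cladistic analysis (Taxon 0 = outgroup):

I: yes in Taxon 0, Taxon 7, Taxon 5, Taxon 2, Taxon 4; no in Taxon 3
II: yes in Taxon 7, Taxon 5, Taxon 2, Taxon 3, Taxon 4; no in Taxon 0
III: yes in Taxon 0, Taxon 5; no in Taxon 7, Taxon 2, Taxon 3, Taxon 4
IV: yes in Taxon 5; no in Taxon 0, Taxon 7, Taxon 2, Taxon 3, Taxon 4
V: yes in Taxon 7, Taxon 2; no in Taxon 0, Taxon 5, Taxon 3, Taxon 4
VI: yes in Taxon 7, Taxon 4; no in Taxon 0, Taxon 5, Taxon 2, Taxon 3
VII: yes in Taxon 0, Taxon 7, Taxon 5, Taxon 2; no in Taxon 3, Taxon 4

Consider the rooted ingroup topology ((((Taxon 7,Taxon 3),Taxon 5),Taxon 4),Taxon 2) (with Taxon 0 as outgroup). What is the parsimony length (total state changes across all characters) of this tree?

Map each character onto ((((Taxon 7,Taxon 3),Taxon 5),Taxon 4),Taxon 2) (rooted by Taxon 0) and count the minimum state changes it requires (Fitch parsimony):
I: 1; II: 1; III: 2; IV: 1; V: 2; VI: 2; VII: 2.
Total tree length = 11.

11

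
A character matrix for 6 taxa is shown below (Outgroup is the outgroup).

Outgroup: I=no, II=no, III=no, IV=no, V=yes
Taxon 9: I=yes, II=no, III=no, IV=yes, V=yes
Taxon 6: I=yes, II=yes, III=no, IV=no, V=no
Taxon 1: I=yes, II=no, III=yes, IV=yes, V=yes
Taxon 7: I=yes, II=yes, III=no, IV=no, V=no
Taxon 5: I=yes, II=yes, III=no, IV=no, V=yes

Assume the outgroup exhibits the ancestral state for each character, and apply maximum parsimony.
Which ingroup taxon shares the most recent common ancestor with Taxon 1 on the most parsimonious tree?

Taxon 9

Character polarity is set by the outgroup: the derived state is whichever differs from the outgroup's state, so for V the derived state is 'no', and for the remaining characters it is 'yes'.
All ingroup taxa share the derived state 'yes' for I; it defines the ingroup but does not resolve relationships within it.
Only Taxon 5, Taxon 6, and Taxon 7 show the derived state 'yes' for II, supporting them as a clade.
III: derived state 'yes' in Taxon 1 only — an autapomorphy, so it tells us nothing about relationships among taxa.
IV (derived state 'yes') is shared by Taxon 1 and Taxon 9 — a synapomorphy uniting that clade.
V: derived state 'no' in Taxon 6 and Taxon 7 only — synapomorphy for {Taxon 6, Taxon 7}.
Most parsimonious ingroup topology: ((Taxon 9,Taxon 1),((Taxon 6,Taxon 7),Taxon 5)).
Taxon 1 and Taxon 9 form a cherry on this tree, so they are sister taxa.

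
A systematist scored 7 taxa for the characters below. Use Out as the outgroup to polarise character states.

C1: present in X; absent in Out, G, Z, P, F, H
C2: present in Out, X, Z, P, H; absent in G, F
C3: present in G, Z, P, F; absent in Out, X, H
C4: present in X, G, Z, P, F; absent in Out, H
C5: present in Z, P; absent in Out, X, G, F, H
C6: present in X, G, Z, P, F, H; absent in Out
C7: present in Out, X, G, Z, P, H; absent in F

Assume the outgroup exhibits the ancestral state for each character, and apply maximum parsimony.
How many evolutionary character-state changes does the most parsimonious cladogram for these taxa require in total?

Character polarity is set by the outgroup: the derived state is whichever differs from the outgroup's state, so for C2, C7 the derived state is 'absent', and for the remaining characters it is 'present'.
C1: derived state 'present' in X only — an autapomorphy, so it tells us nothing about relationships among taxa.
C2 (derived state 'absent') is shared by F and G — a synapomorphy uniting that clade.
C3: derived state 'present' in F, G, P, and Z only — synapomorphy for {F, G, P, Z}.
C4: derived state 'present' in F, G, P, X, and Z only — synapomorphy for {F, G, P, X, Z}.
Only P and Z show the derived state 'present' for C5, supporting them as a clade.
C6 (derived state 'present') is shared by all ingroup taxa — unites the whole ingroup.
C7 (derived state 'absent') is unique to F (autapomorphy; uninformative for grouping).
Most parsimonious ingroup topology: ((X,((G,F),(Z,P))),H).
Changes per character on this tree: C1: 1; C2: 1; C3: 1; C4: 1; C5: 1; C6: 1; C7: 1.
Total = 7.

7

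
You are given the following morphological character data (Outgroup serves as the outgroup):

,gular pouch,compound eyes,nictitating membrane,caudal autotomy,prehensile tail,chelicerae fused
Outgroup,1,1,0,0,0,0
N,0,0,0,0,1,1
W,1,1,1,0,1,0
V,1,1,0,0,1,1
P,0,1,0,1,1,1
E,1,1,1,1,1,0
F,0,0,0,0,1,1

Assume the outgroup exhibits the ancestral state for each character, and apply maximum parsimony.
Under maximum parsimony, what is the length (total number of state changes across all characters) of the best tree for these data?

Character polarity is set by the outgroup: the derived state is whichever differs from the outgroup's state, so for gular pouch, compound eyes the derived state is '0', and for the remaining characters it is '1'.
gular pouch: derived state '0' in F, N, and P only — synapomorphy for {F, N, P}.
compound eyes: derived state '0' in F and N only — synapomorphy for {F, N}.
nictitating membrane (derived state '1') is shared by E and W — a synapomorphy uniting that clade.
caudal autotomy groups E and P, which is incompatible with the clades supported by the remaining characters; treating it as convergent (homoplasy) costs fewer steps than any alternative tree.
All ingroup taxa share the derived state '1' for prehensile tail; it defines the ingroup but does not resolve relationships within it.
chelicerae fused (derived state '1') is shared by F, N, P, and V — a synapomorphy uniting that clade.
Most parsimonious ingroup topology: ((((N,F),P),V),(W,E)).
Changes per character on this tree: gular pouch: 1; compound eyes: 1; nictitating membrane: 1; caudal autotomy: 2; prehensile tail: 1; chelicerae fused: 1.
Total = 7.

7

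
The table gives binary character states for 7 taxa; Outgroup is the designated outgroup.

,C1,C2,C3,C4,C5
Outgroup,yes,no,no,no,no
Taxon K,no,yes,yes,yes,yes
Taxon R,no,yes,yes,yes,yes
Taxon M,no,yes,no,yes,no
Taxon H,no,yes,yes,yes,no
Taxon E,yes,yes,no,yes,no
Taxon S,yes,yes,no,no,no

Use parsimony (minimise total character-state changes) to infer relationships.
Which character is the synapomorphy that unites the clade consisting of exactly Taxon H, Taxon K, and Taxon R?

Character polarity is set by the outgroup: the derived state is whichever differs from the outgroup's state, so for C1 the derived state is 'no', and for the remaining characters it is 'yes'.
C1: derived state 'no' in Taxon H, Taxon K, Taxon M, and Taxon R only — synapomorphy for {Taxon H, Taxon K, Taxon M, Taxon R}.
C2 (derived state 'yes') is shared by all ingroup taxa — unites the whole ingroup.
C3: derived state 'yes' in Taxon H, Taxon K, and Taxon R only — synapomorphy for {Taxon H, Taxon K, Taxon R}.
C4: derived state 'yes' in Taxon E, Taxon H, Taxon K, Taxon M, and Taxon R only — synapomorphy for {Taxon E, Taxon H, Taxon K, Taxon M, Taxon R}.
C5 (derived state 'yes') is shared by Taxon K and Taxon R — a synapomorphy uniting that clade.
Most parsimonious ingroup topology: (((((Taxon K,Taxon R),Taxon H),Taxon M),Taxon E),Taxon S).
The clade {Taxon H, Taxon K, Taxon R} is supported by C3: its derived state 'yes' occurs in exactly those taxa and in no other taxon (including the outgroup).

C3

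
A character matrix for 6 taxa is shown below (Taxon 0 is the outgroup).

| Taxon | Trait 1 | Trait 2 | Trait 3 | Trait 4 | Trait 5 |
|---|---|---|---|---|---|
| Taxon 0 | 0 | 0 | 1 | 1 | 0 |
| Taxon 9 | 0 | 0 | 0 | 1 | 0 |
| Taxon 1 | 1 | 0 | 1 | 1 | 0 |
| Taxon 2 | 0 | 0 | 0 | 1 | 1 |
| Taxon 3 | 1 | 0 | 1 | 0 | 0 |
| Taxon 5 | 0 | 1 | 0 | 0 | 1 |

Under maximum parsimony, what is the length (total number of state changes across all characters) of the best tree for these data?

6

Character polarity is set by the outgroup: the derived state is whichever differs from the outgroup's state, so for Trait 3, Trait 4 the derived state is '0', and for the remaining characters it is '1'.
Trait 1 (derived state '1') is shared by Taxon 1 and Taxon 3 — a synapomorphy uniting that clade.
Trait 2 (derived state '1') is unique to Taxon 5 (autapomorphy; uninformative for grouping).
Trait 3 (derived state '0') is shared by Taxon 2, Taxon 5, and Taxon 9 — a synapomorphy uniting that clade.
Trait 4 groups Taxon 3 and Taxon 5, which is incompatible with the clades supported by the remaining characters; treating it as convergent (homoplasy) costs fewer steps than any alternative tree.
Trait 5: derived state '1' in Taxon 2 and Taxon 5 only — synapomorphy for {Taxon 2, Taxon 5}.
Most parsimonious ingroup topology: ((Taxon 9,(Taxon 2,Taxon 5)),(Taxon 1,Taxon 3)).
Changes per character on this tree: Trait 1: 1; Trait 2: 1; Trait 3: 1; Trait 4: 2; Trait 5: 1.
Total = 6.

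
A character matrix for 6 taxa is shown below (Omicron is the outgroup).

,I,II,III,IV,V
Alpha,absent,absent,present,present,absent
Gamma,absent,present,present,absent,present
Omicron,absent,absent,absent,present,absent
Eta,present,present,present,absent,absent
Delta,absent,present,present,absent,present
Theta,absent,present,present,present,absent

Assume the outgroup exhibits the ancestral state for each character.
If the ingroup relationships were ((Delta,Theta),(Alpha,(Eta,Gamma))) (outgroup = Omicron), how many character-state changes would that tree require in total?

Map each character onto ((Delta,Theta),(Alpha,(Eta,Gamma))) (rooted by Omicron) and count the minimum state changes it requires (Fitch parsimony):
I: 1; II: 2; III: 1; IV: 2; V: 2.
Total tree length = 8.

8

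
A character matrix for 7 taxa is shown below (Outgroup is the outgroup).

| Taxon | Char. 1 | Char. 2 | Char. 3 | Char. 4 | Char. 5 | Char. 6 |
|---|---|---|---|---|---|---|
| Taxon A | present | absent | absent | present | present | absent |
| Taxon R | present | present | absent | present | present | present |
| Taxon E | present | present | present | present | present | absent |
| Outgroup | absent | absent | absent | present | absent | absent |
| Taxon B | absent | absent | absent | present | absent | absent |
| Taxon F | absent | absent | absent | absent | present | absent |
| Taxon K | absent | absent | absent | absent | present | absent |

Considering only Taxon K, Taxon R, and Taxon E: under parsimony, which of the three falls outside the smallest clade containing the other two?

Character polarity is set by the outgroup: the derived state is whichever differs from the outgroup's state, so for Char. 4 the derived state is 'absent', and for the remaining characters it is 'present'.
Char. 1: derived state 'present' in Taxon A, Taxon E, and Taxon R only — synapomorphy for {Taxon A, Taxon E, Taxon R}.
Only Taxon E and Taxon R show the derived state 'present' for Char. 2, supporting them as a clade.
Char. 3 (derived state 'present') is unique to Taxon E (autapomorphy; uninformative for grouping).
Char. 4 (derived state 'absent') is shared by Taxon F and Taxon K — a synapomorphy uniting that clade.
Char. 5: derived state 'present' in Taxon A, Taxon E, Taxon F, Taxon K, and Taxon R only — synapomorphy for {Taxon A, Taxon E, Taxon F, Taxon K, Taxon R}.
Char. 6: derived state 'present' in Taxon R only — an autapomorphy, so it tells us nothing about relationships among taxa.
Most parsimonious ingroup topology: ((((Taxon E,Taxon R),Taxon A),(Taxon F,Taxon K)),Taxon B).
Taxon R and Taxon E share a more recent common ancestor with each other than either does with Taxon K, so Taxon K is the least closely related of the three.

Taxon K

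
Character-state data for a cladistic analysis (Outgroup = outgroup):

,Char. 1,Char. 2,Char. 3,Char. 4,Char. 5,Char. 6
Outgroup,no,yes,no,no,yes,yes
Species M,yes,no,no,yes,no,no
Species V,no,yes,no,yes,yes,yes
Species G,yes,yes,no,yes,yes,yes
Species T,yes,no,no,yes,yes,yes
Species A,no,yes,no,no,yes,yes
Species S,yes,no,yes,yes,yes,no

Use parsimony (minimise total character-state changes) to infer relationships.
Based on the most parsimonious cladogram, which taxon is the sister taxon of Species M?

Species S

Character polarity is set by the outgroup: the derived state is whichever differs from the outgroup's state, so for Char. 2, Char. 5, Char. 6 the derived state is 'no', and for the remaining characters it is 'yes'.
Char. 1: derived state 'yes' in Species G, Species M, Species S, and Species T only — synapomorphy for {Species G, Species M, Species S, Species T}.
Char. 2 (derived state 'no') is shared by Species M, Species S, and Species T — a synapomorphy uniting that clade.
Char. 3 (derived state 'yes') is unique to Species S (autapomorphy; uninformative for grouping).
Char. 4: derived state 'yes' in Species G, Species M, Species S, Species T, and Species V only — synapomorphy for {Species G, Species M, Species S, Species T, Species V}.
Char. 5: derived state 'no' in Species M only — an autapomorphy, so it tells us nothing about relationships among taxa.
Only Species M and Species S show the derived state 'no' for Char. 6, supporting them as a clade.
Most parsimonious ingroup topology: (((((Species M,Species S),Species T),Species G),Species V),Species A).
Species M and Species S form a cherry on this tree, so they are sister taxa.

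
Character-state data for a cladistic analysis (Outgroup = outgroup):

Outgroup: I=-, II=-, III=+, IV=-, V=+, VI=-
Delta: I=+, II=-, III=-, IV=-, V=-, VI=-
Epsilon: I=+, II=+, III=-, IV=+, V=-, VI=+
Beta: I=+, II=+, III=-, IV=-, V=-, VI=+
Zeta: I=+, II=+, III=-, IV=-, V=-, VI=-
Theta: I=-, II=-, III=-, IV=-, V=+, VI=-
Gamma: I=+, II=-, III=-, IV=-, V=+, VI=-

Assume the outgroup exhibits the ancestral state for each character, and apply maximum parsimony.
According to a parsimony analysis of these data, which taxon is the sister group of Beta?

Epsilon

Character polarity is set by the outgroup: the derived state is whichever differs from the outgroup's state, so for III, V the derived state is '-', and for the remaining characters it is '+'.
I (derived state '+') is shared by Beta, Delta, Epsilon, Gamma, and Zeta — a synapomorphy uniting that clade.
Only Beta, Epsilon, and Zeta show the derived state '+' for II, supporting them as a clade.
III (derived state '-') is shared by all ingroup taxa — unites the whole ingroup.
IV: derived state '+' in Epsilon only — an autapomorphy, so it tells us nothing about relationships among taxa.
V: derived state '-' in Beta, Delta, Epsilon, and Zeta only — synapomorphy for {Beta, Delta, Epsilon, Zeta}.
Only Beta and Epsilon show the derived state '+' for VI, supporting them as a clade.
Most parsimonious ingroup topology: (((Delta,((Epsilon,Beta),Zeta)),Gamma),Theta).
Beta and Epsilon form a cherry on this tree, so they are sister taxa.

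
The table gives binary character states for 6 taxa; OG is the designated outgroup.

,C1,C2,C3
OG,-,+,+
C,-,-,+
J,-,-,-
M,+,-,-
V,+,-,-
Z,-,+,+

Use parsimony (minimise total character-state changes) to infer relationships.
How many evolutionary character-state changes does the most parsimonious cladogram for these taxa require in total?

Character polarity is set by the outgroup: the derived state is whichever differs from the outgroup's state, so for C2, C3 the derived state is '-', and for the remaining characters it is '+'.
C1: derived state '+' in M and V only — synapomorphy for {M, V}.
Only C, J, M, and V show the derived state '-' for C2, supporting them as a clade.
C3: derived state '-' in J, M, and V only — synapomorphy for {J, M, V}.
Most parsimonious ingroup topology: ((C,(J,(M,V))),Z).
Changes per character on this tree: C1: 1; C2: 1; C3: 1.
Total = 3.

3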